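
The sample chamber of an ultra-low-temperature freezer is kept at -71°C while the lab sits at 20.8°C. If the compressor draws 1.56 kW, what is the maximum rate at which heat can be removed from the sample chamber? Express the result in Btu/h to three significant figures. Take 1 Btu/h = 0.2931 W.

11700 Btu/h

In absolute terms T_C = 202.15 K and T_H = 293.95 K, so ΔT = 91.80 K.
COP_Carnot = T_C/ΔT = 202.15/91.80 = 2.202.
Q̇_max = COP_Carnot × Ẇ = 2.202 × 1.560 kW = 3.435 kW = 11720 Btu/h.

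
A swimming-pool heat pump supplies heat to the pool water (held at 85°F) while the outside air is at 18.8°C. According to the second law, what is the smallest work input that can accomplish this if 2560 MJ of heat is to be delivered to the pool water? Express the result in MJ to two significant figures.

In absolute terms T_C = 291.95 K and T_H = 302.59 K, so ΔT = 10.64 K.
The reversible limit is COP_HP = T_H/ΔT = 28.43, so W_min = Q_H/COP = Q_H·ΔT/T_H.
W_min = 2560 × 10.64/302.59 = 90.05 MJ.

90 MJ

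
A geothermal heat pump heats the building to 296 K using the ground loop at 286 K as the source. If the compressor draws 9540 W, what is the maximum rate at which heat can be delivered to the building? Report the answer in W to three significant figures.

282000 W

The reservoir spacing is ΔT = 296 − 286 = 10.00 K.
COP_Carnot = T_H/ΔT = 296.00/10.00 = 29.60.
Q̇_max = COP_Carnot × Ẇ = 29.60 × 9540 W = 282400 W.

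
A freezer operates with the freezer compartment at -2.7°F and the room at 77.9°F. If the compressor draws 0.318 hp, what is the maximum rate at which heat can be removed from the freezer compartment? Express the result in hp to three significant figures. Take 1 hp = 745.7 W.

1.80 hp

In absolute terms T_C = 253.87 K and T_H = 298.65 K, so ΔT = 44.78 K.
COP_Carnot = T_C/ΔT = 253.87/44.78 = 5.670.
Q̇_max = COP_Carnot × Ẇ = 5.670 × 0.3180 hp = 1.803 hp.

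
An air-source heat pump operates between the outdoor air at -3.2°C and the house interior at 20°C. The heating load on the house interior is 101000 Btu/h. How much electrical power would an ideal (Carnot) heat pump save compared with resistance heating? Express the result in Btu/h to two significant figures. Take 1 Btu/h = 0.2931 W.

In absolute terms T_C = 269.95 K and T_H = 293.15 K, so ΔT = 23.20 K.
COP_Carnot = T_H/ΔT = 293.15/23.20 = 12.64.
Resistance heating needs Ẇ_res = Q̇_H = 101000 Btu/h; the reversible heat pump needs only Ẇ_hp = Q̇_H/COP = 7993 Btu/h.
Saving = 101000 − 7993 = 93010 Btu/h.

93000 Btu/h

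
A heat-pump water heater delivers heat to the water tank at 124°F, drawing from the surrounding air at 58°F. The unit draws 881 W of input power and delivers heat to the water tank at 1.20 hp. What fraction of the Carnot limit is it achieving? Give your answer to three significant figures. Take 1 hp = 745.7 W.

Converting, Q̇_H = 1.200 hp = 894.8 W, so COP_actual = Q̇_H/Ẇ = 894.8/881.0 = 1.016.
In absolute terms T_C = 287.59 K and T_H = 324.26 K, so ΔT = 36.67 K.
COP_Carnot = T_H/ΔT = 324.26/36.67 = 8.843.
η_II = COP_actual/COP_Carnot = 1.016/8.843 = 0.1149.

0.115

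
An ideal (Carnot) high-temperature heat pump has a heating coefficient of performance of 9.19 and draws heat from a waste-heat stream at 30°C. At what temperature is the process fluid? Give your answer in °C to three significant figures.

COP_HP = T_H/(T_H − T_C) rearranges to T_H = COP·T_C/(COP − 1).
With T_C = 303.15 K, T_H = 9.19 × 303.15/8.190 = 340.16 K.
Converting, 340.16 K = 67.01°C.

67.0 °C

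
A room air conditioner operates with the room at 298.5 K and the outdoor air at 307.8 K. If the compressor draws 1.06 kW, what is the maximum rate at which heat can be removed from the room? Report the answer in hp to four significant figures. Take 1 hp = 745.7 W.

The reservoir spacing is ΔT = 307.8 − 298.5 = 9.300 K.
COP_Carnot = T_C/ΔT = 298.50/9.300 = 32.10.
Q̇_max = COP_Carnot × Ẇ = 32.10 × 1.060 kW = 34.02 kW = 45.63 hp.

45.63 hp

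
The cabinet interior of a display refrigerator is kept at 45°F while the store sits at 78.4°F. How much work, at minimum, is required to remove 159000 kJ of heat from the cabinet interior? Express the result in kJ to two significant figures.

In absolute terms T_C = 280.37 K and T_H = 298.93 K, so ΔT = 18.56 K.
The reversible limit is COP_R = T_C/ΔT = 15.11, so W_min = Q_C/COP = Q_C·ΔT/T_C.
W_min = 159000 × 18.56/280.37 = 10520 kJ.

11000 kJ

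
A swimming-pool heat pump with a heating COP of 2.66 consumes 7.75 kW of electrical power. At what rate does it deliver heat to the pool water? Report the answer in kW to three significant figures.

Q̇_H = COP_HP × Ẇ = 2.66 × 7.750 = 20.62 kW.

20.6 kW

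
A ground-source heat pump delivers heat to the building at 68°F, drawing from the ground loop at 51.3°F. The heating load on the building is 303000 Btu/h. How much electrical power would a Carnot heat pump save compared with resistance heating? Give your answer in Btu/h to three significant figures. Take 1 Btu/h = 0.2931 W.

In absolute terms T_C = 283.87 K and T_H = 293.15 K, so ΔT = 9.278 K.
COP_Carnot = T_H/ΔT = 293.15/9.278 = 31.60.
Resistance heating needs Ẇ_res = Q̇_H = 303000 Btu/h; the reversible heat pump needs only Ẇ_hp = Q̇_H/COP = 9590 Btu/h.
Saving = 303000 − 9590 = 293400 Btu/h.

293000 Btu/h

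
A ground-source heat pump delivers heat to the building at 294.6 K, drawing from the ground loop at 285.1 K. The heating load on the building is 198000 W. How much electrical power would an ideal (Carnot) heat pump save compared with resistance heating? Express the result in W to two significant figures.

190000 W

The reservoir spacing is ΔT = 294.6 − 285.1 = 9.500 K.
COP_Carnot = T_H/ΔT = 294.60/9.500 = 31.01.
Resistance heating needs Ẇ_res = Q̇_H = 198000 W; the reversible heat pump needs only Ẇ_hp = Q̇_H/COP = 6385 W.
Saving = 198000 − 6385 = 191600 W.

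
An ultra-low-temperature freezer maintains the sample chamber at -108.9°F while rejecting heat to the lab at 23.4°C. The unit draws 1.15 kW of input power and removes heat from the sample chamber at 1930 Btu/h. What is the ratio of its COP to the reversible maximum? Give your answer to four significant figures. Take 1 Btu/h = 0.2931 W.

0.2567

Converting, Q̇_C = 1930 Btu/h = 0.5657 kW, so COP_actual = Q̇_C/Ẇ = 0.5657/1.150 = 0.4919.
In absolute terms T_C = 194.87 K and T_H = 296.55 K, so ΔT = 101.7 K.
COP_Carnot = T_C/ΔT = 194.87/101.7 = 1.917.
η_II = COP_actual/COP_Carnot = 0.4919/1.917 = 0.2567.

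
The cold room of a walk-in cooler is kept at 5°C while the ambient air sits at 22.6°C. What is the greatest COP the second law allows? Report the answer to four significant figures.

In absolute terms T_C = 278.15 K and T_H = 295.75 K, so ΔT = 17.60 K.
For a reversible cycle, COP_Carnot = T_C/ΔT = 278.15/17.60 = 15.80.

15.80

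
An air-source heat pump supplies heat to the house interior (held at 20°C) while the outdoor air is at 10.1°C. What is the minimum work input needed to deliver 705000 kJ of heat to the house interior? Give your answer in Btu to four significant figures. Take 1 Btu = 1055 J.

22570 Btu

In absolute terms T_C = 283.25 K and T_H = 293.15 K, so ΔT = 9.900 K.
The reversible limit is COP_HP = T_H/ΔT = 29.61, so W_min = Q_H/COP = Q_H·ΔT/T_H.
W_min = 705000 × 9.900/293.15 = 23810 kJ = 22570 Btu.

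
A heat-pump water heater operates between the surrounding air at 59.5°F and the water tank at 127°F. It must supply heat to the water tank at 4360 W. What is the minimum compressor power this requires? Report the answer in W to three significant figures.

502 W

In absolute terms T_C = 288.43 K and T_H = 325.93 K, so ΔT = 37.50 K.
COP_Carnot = T_H/ΔT = 325.93/37.50 = 8.691.
Ẇ_min = Q̇/COP_Carnot = 4360/8.691 = 501.6 W.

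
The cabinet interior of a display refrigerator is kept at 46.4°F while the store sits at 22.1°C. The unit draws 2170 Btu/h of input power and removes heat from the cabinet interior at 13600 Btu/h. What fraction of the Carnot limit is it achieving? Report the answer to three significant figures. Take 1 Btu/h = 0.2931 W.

COP_actual = Q̇_C/Ẇ = 13600/2170 = 6.267.
In absolute terms T_C = 281.15 K and T_H = 295.25 K, so ΔT = 14.10 K.
COP_Carnot = T_C/ΔT = 281.15/14.10 = 19.94.
η_II = COP_actual/COP_Carnot = 6.267/19.94 = 0.3143.

0.314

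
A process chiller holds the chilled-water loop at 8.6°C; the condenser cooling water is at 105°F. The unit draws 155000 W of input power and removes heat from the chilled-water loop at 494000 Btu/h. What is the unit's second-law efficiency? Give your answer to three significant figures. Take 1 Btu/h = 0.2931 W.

0.106

Converting, Q̇_C = 494000 Btu/h = 144800 W, so COP_actual = Q̇_C/Ẇ = 144800/155000 = 0.9341.
In absolute terms T_C = 281.75 K and T_H = 313.71 K, so ΔT = 31.96 K.
COP_Carnot = T_C/ΔT = 281.75/31.96 = 8.817.
η_II = COP_actual/COP_Carnot = 0.9341/8.817 = 0.1059.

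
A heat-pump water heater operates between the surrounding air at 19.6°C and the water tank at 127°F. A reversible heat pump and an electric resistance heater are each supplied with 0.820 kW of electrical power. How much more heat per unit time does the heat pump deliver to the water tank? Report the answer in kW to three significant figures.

7.24 kW

In absolute terms T_C = 292.75 K and T_H = 325.93 K, so ΔT = 33.18 K.
COP_Carnot = T_H/ΔT = 325.93/33.18 = 9.824.
The heat pump delivers Q̇_H = COP × Ẇ = 8.055 kW; the resistance heater delivers Ẇ = 0.8200 kW.
Extra = (COP − 1)·Ẇ = 7.235 kW.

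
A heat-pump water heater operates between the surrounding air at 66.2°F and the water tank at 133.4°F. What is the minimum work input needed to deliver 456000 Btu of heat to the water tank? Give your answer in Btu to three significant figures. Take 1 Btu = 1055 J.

51700 Btu

In absolute terms T_C = 292.15 K and T_H = 329.48 K, so ΔT = 37.33 K.
The reversible limit is COP_HP = T_H/ΔT = 8.825, so W_min = Q_H/COP = Q_H·ΔT/T_H.
W_min = 456000 × 37.33/329.48 = 51670 Btu.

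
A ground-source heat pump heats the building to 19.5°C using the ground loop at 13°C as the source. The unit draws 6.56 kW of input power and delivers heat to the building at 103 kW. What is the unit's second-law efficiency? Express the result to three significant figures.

0.349

COP_actual = Q̇_H/Ẇ = 103.0/6.560 = 15.70.
In absolute terms T_C = 286.15 K and T_H = 292.65 K, so ΔT = 6.500 K.
COP_Carnot = T_H/ΔT = 292.65/6.500 = 45.02.
η_II = COP_actual/COP_Carnot = 15.70/45.02 = 0.3487.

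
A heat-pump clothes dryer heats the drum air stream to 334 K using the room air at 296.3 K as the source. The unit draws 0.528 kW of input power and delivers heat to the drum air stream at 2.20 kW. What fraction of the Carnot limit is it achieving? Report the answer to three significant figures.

0.470

COP_actual = Q̇_H/Ẇ = 2.200/0.5280 = 4.167.
The reservoir spacing is ΔT = 334 − 296.3 = 37.70 K.
COP_Carnot = T_H/ΔT = 334.00/37.70 = 8.859.
η_II = COP_actual/COP_Carnot = 4.167/8.859 = 0.4703.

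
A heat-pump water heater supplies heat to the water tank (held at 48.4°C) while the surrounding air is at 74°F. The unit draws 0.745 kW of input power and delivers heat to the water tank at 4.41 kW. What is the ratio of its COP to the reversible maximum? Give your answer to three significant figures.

0.461

COP_actual = Q̇_H/Ẇ = 4.410/0.7450 = 5.919.
In absolute terms T_C = 296.48 K and T_H = 321.55 K, so ΔT = 25.07 K.
COP_Carnot = T_H/ΔT = 321.55/25.07 = 12.83.
η_II = COP_actual/COP_Carnot = 5.919/12.83 = 0.4615.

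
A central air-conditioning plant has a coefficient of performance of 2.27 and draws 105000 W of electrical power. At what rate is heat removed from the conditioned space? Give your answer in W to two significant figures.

Q̇_C = COP × Ẇ = 2.27 × 105000 = 238400 W.

240000 W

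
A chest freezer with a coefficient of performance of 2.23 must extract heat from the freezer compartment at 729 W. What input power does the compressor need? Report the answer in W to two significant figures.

Ẇ = Q̇_C/COP = 729.0/2.23 = 326.9 W.

330 W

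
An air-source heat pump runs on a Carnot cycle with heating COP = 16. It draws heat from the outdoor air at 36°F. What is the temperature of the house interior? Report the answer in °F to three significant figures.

69.0 °F

COP_HP = T_H/(T_H − T_C) rearranges to T_H = COP·T_C/(COP − 1).
With T_C = 275.37 K, T_H = 16 × 275.37/15.00 = 293.73 K.
Converting, 293.73 K = 69.04°F.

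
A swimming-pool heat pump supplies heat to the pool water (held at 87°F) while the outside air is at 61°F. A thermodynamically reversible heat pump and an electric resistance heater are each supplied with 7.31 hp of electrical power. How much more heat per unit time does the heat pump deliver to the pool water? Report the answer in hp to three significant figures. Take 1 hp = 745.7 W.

In absolute terms T_C = 289.26 K and T_H = 303.71 K, so ΔT = 14.44 K.
COP_Carnot = T_H/ΔT = 303.71/14.44 = 21.03.
The heat pump delivers Q̇_H = COP × Ẇ = 153.7 hp; the resistance heater delivers Ẇ = 7.310 hp.
Extra = (COP − 1)·Ẇ = 146.4 hp.

146 hp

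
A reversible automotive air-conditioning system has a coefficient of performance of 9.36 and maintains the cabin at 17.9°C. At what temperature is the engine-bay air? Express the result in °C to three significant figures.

49.0 °C

COP_R = T_C/(T_H − T_C) gives T_H − T_C = T_C/COP.
With T_C = 291.05 K, T_H = 291.05 × (1 + 1/9.36) = 322.15 K.
Converting, 322.15 K = 49.00°C.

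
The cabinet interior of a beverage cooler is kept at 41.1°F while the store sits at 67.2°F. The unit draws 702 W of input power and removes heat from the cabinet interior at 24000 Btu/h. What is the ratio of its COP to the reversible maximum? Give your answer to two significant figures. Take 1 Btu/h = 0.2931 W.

Converting, Q̇_C = 24000 Btu/h = 7034 W, so COP_actual = Q̇_C/Ẇ = 7034/702.0 = 10.02.
In absolute terms T_C = 278.21 K and T_H = 292.71 K, so ΔT = 14.50 K.
COP_Carnot = T_C/ΔT = 278.21/14.50 = 19.19.
η_II = COP_actual/COP_Carnot = 10.02/19.19 = 0.5223.

0.52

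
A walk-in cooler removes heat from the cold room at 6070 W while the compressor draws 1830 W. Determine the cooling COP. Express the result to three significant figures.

3.32

The first law gives Q̇_H = Q̇_C + Ẇ, so the three rates are Q̇_C = 6070, Q̇_H = 7900, Ẇ = 1830 W.
COP_R = Q̇_C/Ẇ = 6070/1830 = 3.317.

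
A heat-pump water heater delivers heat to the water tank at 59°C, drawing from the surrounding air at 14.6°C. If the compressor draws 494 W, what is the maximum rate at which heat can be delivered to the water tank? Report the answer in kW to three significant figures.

3.70 kW

In absolute terms T_C = 287.75 K and T_H = 332.15 K, so ΔT = 44.40 K.
COP_Carnot = T_H/ΔT = 332.15/44.40 = 7.481.
Q̇_max = COP_Carnot × Ẇ = 7.481 × 494.0 W = 3696 W = 3.696 kW.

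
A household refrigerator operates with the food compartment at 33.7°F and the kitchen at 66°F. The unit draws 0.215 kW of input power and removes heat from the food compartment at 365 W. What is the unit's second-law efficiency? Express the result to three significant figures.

Converting, Q̇_C = 365.0 W = 0.3650 kW, so COP_actual = Q̇_C/Ẇ = 0.3650/0.2150 = 1.698.
In absolute terms T_C = 274.09 K and T_H = 292.04 K, so ΔT = 17.94 K.
COP_Carnot = T_C/ΔT = 274.09/17.94 = 15.27.
η_II = COP_actual/COP_Carnot = 1.698/15.27 = 0.1111.

0.111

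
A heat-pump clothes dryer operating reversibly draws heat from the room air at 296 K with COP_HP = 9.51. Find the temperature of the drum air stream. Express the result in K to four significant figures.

COP_HP = T_H/(T_H − T_C) rearranges to T_H = COP·T_C/(COP − 1).
With T_C = 296.00 K, T_H = 9.51 × 296.00/8.510 = 330.78 K.

330.8 K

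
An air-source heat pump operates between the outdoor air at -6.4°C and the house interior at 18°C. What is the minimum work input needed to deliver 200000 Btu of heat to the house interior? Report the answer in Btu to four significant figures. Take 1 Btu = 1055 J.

In absolute terms T_C = 266.75 K and T_H = 291.15 K, so ΔT = 24.40 K.
The reversible limit is COP_HP = T_H/ΔT = 11.93, so W_min = Q_H/COP = Q_H·ΔT/T_H.
W_min = 200000 × 24.40/291.15 = 16760 Btu.

16760 Btu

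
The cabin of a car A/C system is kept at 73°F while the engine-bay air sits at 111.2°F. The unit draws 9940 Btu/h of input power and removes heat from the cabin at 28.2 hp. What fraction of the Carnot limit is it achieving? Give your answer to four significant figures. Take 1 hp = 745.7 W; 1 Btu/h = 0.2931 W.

0.5176

Converting, Q̇_C = 28.20 hp = 71750 Btu/h, so COP_actual = Q̇_C/Ẇ = 71750/9940 = 7.218.
In absolute terms T_C = 295.93 K and T_H = 317.15 K, so ΔT = 21.22 K.
COP_Carnot = T_C/ΔT = 295.93/21.22 = 13.94.
η_II = COP_actual/COP_Carnot = 7.218/13.94 = 0.5176.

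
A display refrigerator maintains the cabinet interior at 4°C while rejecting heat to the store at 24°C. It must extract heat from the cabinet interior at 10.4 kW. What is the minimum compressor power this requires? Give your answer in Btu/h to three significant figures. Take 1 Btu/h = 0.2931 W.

2560 Btu/h

In absolute terms T_C = 277.15 K and T_H = 297.15 K, so ΔT = 20.00 K.
COP_Carnot = T_C/ΔT = 277.15/20.00 = 13.86.
Ẇ_min = Q̇/COP_Carnot = 10.40/13.86 = 0.7505 kW = 2561 Btu/h.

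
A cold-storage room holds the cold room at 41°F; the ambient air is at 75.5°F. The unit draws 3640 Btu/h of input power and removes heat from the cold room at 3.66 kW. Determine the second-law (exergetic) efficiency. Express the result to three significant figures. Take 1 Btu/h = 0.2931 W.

0.236

Converting, Q̇_C = 3.660 kW = 12490 Btu/h, so COP_actual = Q̇_C/Ẇ = 12490/3640 = 3.431.
In absolute terms T_C = 278.15 K and T_H = 297.32 K, so ΔT = 19.17 K.
COP_Carnot = T_C/ΔT = 278.15/19.17 = 14.51.
η_II = COP_actual/COP_Carnot = 3.431/14.51 = 0.2364.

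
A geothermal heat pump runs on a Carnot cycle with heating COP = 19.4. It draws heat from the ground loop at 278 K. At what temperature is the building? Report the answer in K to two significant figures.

290 K

COP_HP = T_H/(T_H − T_C) rearranges to T_H = COP·T_C/(COP − 1).
With T_C = 278.00 K, T_H = 19.4 × 278.00/18.40 = 293.11 K.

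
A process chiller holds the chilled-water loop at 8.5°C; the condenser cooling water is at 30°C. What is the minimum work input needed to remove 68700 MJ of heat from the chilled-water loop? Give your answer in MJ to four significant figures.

5244 MJ

In absolute terms T_C = 281.65 K and T_H = 303.15 K, so ΔT = 21.50 K.
The reversible limit is COP_R = T_C/ΔT = 13.10, so W_min = Q_C/COP = Q_C·ΔT/T_C.
W_min = 68700 × 21.50/281.65 = 5244 MJ.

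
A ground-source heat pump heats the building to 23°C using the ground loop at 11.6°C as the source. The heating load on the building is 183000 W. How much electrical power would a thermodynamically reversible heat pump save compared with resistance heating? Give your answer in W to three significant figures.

176000 W

In absolute terms T_C = 284.75 K and T_H = 296.15 K, so ΔT = 11.40 K.
COP_Carnot = T_H/ΔT = 296.15/11.40 = 25.98.
Resistance heating needs Ẇ_res = Q̇_H = 183000 W; the reversible heat pump needs only Ẇ_hp = Q̇_H/COP = 7044 W.
Saving = 183000 − 7044 = 176000 W.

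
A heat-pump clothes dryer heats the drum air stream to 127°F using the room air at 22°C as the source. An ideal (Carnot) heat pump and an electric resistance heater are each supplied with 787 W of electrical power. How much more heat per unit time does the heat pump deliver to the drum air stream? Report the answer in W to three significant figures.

7550 W

In absolute terms T_C = 295.15 K and T_H = 325.93 K, so ΔT = 30.78 K.
COP_Carnot = T_H/ΔT = 325.93/30.78 = 10.59.
The heat pump delivers Q̇_H = COP × Ẇ = 8334 W; the resistance heater delivers Ẇ = 787.0 W.
Extra = (COP − 1)·Ẇ = 7547 W.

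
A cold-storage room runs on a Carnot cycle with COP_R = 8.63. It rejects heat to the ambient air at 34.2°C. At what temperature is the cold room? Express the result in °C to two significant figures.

2.3 °C

For a Carnot refrigerator COP_R = T_C/(T_H − T_C), so T_C = COP·T_H/(1 + COP).
With T_H = 307.35 K, T_C = 8.63 × 307.35/9.630 = 275.43 K.
Converting, 275.43 K = 2.28°C.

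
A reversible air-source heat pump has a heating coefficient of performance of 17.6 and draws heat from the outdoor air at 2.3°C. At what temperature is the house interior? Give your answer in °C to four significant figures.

18.89 °C

COP_HP = T_H/(T_H − T_C) rearranges to T_H = COP·T_C/(COP − 1).
With T_C = 275.45 K, T_H = 17.6 × 275.45/16.60 = 292.04 K.
Converting, 292.04 K = 18.89°C.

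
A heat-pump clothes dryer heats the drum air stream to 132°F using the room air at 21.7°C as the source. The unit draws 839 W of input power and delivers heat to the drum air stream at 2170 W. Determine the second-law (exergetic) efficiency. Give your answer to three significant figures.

COP_actual = Q̇_H/Ẇ = 2170/839.0 = 2.586.
In absolute terms T_C = 294.85 K and T_H = 328.71 K, so ΔT = 33.86 K.
COP_Carnot = T_H/ΔT = 328.71/33.86 = 9.709.
η_II = COP_actual/COP_Carnot = 2.586/9.709 = 0.2664.

0.266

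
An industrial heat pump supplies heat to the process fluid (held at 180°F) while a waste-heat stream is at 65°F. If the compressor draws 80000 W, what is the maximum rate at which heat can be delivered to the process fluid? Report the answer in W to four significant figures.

445000 W

In absolute terms T_C = 291.48 K and T_H = 355.37 K, so ΔT = 63.89 K.
COP_Carnot = T_H/ΔT = 355.37/63.89 = 5.562.
Q̇_max = COP_Carnot × Ẇ = 5.562 × 80000 W = 445000 W.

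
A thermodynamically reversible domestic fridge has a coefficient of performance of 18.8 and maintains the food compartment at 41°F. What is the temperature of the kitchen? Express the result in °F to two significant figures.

COP_R = T_C/(T_H − T_C) gives T_H − T_C = T_C/COP.
With T_C = 278.15 K, T_H = 278.15 × (1 + 1/18.8) = 292.95 K.
Converting, 292.95 K = 67.63°F.

68 °F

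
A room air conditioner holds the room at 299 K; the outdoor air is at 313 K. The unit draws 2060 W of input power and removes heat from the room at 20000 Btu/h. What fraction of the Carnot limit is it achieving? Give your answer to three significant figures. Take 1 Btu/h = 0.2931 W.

0.133

Converting, Q̇_C = 20000 Btu/h = 5862 W, so COP_actual = Q̇_C/Ẇ = 5862/2060 = 2.846.
The reservoir spacing is ΔT = 313 − 299 = 14.00 K.
COP_Carnot = T_C/ΔT = 299.00/14.00 = 21.36.
η_II = COP_actual/COP_Carnot = 2.846/21.36 = 0.1332.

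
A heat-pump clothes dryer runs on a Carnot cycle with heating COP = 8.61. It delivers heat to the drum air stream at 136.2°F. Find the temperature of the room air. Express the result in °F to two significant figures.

COP_HP = T_H/(T_H − T_C) gives T_H − T_C = T_H/COP.
With T_H = 331.04 K, T_C = 331.04 × (1 − 1/8.61) = 292.59 K.
Converting, 292.59 K = 66.99°F.

67 °F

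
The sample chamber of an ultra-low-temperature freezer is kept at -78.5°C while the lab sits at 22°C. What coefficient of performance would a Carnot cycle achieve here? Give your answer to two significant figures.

In absolute terms T_C = 194.65 K and T_H = 295.15 K, so ΔT = 100.5 K.
For a reversible cycle, COP_Carnot = T_C/ΔT = 194.65/100.5 = 1.937.

1.9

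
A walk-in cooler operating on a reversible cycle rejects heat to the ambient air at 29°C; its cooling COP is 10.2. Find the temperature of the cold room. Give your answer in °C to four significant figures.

For a Carnot refrigerator COP_R = T_C/(T_H − T_C), so T_C = COP·T_H/(1 + COP).
With T_H = 302.15 K, T_C = 10.2 × 302.15/11.20 = 275.17 K.
Converting, 275.17 K = 2.02°C.

2.022 °C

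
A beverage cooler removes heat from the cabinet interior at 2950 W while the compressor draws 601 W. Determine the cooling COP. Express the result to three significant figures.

4.91

The first law gives Q̇_H = Q̇_C + Ẇ, so the three rates are Q̇_C = 2950, Q̇_H = 3551, Ẇ = 601.0 W.
COP_R = Q̇_C/Ẇ = 2950/601.0 = 4.908.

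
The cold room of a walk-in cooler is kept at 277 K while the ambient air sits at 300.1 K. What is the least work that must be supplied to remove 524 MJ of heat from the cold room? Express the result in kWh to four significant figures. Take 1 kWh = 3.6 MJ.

12.14 kWh

The reservoir spacing is ΔT = 300.1 − 277 = 23.10 K.
The reversible limit is COP_R = T_C/ΔT = 11.99, so W_min = Q_C/COP = Q_C·ΔT/T_C.
W_min = 524.0 × 23.10/277.00 = 43.70 MJ = 12.14 kWh.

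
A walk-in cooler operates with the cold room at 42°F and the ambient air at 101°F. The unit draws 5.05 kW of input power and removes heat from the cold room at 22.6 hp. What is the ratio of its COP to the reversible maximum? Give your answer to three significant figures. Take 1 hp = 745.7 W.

0.392

Converting, Q̇_C = 22.60 hp = 16.85 kW, so COP_actual = Q̇_C/Ẇ = 16.85/5.050 = 3.337.
In absolute terms T_C = 278.71 K and T_H = 311.48 K, so ΔT = 32.78 K.
COP_Carnot = T_C/ΔT = 278.71/32.78 = 8.503.
η_II = COP_actual/COP_Carnot = 3.337/8.503 = 0.3925.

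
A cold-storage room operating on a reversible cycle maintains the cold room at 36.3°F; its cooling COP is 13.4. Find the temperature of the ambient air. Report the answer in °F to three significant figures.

COP_R = T_C/(T_H − T_C) gives T_H − T_C = T_C/COP.
With T_C = 275.54 K, T_H = 275.54 × (1 + 1/13.4) = 296.10 K.
Converting, 296.10 K = 73.31°F.

73.3 °F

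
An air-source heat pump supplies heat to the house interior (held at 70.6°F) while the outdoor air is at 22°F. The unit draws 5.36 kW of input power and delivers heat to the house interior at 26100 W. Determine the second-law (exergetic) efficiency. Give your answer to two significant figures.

Converting, Q̇_H = 26100 W = 26.10 kW, so COP_actual = Q̇_H/Ẇ = 26.10/5.360 = 4.869.
In absolute terms T_C = 267.59 K and T_H = 294.59 K, so ΔT = 27.00 K.
COP_Carnot = T_H/ΔT = 294.59/27.00 = 10.91.
η_II = COP_actual/COP_Carnot = 4.869/10.91 = 0.4463.

0.45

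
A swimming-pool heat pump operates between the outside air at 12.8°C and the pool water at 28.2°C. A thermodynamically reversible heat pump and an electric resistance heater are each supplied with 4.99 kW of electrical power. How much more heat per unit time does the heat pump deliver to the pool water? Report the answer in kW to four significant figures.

In absolute terms T_C = 285.95 K and T_H = 301.35 K, so ΔT = 15.40 K.
COP_Carnot = T_H/ΔT = 301.35/15.40 = 19.57.
The heat pump delivers Q̇_H = COP × Ẇ = 97.65 kW; the resistance heater delivers Ẇ = 4.990 kW.
Extra = (COP − 1)·Ẇ = 92.66 kW.

92.66 kW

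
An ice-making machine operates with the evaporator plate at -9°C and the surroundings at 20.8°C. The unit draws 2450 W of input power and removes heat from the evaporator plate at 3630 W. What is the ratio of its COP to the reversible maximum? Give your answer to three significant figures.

0.167

COP_actual = Q̇_C/Ẇ = 3630/2450 = 1.482.
In absolute terms T_C = 264.15 K and T_H = 293.95 K, so ΔT = 29.80 K.
COP_Carnot = T_C/ΔT = 264.15/29.80 = 8.864.
η_II = COP_actual/COP_Carnot = 1.482/8.864 = 0.1671.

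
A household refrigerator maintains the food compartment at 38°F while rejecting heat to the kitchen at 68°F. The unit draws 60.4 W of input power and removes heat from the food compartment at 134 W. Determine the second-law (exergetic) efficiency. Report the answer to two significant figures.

COP_actual = Q̇_C/Ẇ = 134.0/60.40 = 2.219.
In absolute terms T_C = 276.48 K and T_H = 293.15 K, so ΔT = 16.67 K.
COP_Carnot = T_C/ΔT = 276.48/16.67 = 16.59.
η_II = COP_actual/COP_Carnot = 2.219/16.59 = 0.1337.

0.13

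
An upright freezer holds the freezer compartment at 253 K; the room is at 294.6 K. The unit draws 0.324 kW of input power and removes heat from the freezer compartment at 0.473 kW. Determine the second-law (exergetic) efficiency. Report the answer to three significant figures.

COP_actual = Q̇_C/Ẇ = 0.4730/0.3240 = 1.460.
The reservoir spacing is ΔT = 294.6 − 253 = 41.60 K.
COP_Carnot = T_C/ΔT = 253.00/41.60 = 6.082.
η_II = COP_actual/COP_Carnot = 1.460/6.082 = 0.2400.

0.240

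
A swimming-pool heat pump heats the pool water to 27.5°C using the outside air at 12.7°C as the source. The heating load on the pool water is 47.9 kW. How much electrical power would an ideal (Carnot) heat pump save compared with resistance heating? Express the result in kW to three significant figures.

In absolute terms T_C = 285.85 K and T_H = 300.65 K, so ΔT = 14.80 K.
COP_Carnot = T_H/ΔT = 300.65/14.80 = 20.31.
Resistance heating needs Ẇ_res = Q̇_H = 47.90 kW; the reversible heat pump needs only Ẇ_hp = Q̇_H/COP = 2.358 kW.
Saving = 47.90 − 2.358 = 45.54 kW.

45.5 kW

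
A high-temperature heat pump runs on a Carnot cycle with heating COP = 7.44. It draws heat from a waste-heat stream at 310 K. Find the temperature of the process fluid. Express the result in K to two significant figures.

COP_HP = T_H/(T_H − T_C) rearranges to T_H = COP·T_C/(COP − 1).
With T_C = 310.00 K, T_H = 7.44 × 310.00/6.440 = 358.14 K.

360 K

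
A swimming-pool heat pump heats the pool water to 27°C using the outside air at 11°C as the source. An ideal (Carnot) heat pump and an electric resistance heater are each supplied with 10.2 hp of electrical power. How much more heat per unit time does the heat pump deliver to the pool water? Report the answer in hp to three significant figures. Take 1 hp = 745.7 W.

181 hp

In absolute terms T_C = 284.15 K and T_H = 300.15 K, so ΔT = 16.00 K.
COP_Carnot = T_H/ΔT = 300.15/16.00 = 18.76.
The heat pump delivers Q̇_H = COP × Ẇ = 191.3 hp; the resistance heater delivers Ẇ = 10.20 hp.
Extra = (COP − 1)·Ẇ = 181.1 hp.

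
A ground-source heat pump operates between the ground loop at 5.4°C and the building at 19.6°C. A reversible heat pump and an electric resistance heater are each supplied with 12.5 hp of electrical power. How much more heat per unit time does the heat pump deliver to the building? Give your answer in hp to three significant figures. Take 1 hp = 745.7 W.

245 hp

In absolute terms T_C = 278.55 K and T_H = 292.75 K, so ΔT = 14.20 K.
COP_Carnot = T_H/ΔT = 292.75/14.20 = 20.62.
The heat pump delivers Q̇_H = COP × Ẇ = 257.7 hp; the resistance heater delivers Ẇ = 12.50 hp.
Extra = (COP − 1)·Ẇ = 245.2 hp.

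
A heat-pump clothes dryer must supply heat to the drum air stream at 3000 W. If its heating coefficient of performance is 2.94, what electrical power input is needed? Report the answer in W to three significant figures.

1020 W

Ẇ = Q̇_H/COP_HP = 3000/2.94 = 1020 W.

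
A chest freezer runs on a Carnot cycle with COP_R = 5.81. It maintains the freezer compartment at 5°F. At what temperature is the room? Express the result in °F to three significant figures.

COP_R = T_C/(T_H − T_C) gives T_H − T_C = T_C/COP.
With T_C = 258.15 K, T_H = 258.15 × (1 + 1/5.81) = 302.58 K.
Converting, 302.58 K = 84.98°F.

85.0 °F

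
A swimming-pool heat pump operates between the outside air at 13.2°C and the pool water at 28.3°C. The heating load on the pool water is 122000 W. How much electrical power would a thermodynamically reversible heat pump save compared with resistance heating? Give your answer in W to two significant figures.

120000 W

In absolute terms T_C = 286.35 K and T_H = 301.45 K, so ΔT = 15.10 K.
COP_Carnot = T_H/ΔT = 301.45/15.10 = 19.96.
Resistance heating needs Ẇ_res = Q̇_H = 122000 W; the reversible heat pump needs only Ẇ_hp = Q̇_H/COP = 6111 W.
Saving = 122000 − 6111 = 115900 W.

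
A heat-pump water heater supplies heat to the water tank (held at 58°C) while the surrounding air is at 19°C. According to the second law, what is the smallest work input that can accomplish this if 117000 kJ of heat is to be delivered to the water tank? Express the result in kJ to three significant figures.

In absolute terms T_C = 292.15 K and T_H = 331.15 K, so ΔT = 39.00 K.
The reversible limit is COP_HP = T_H/ΔT = 8.491, so W_min = Q_H/COP = Q_H·ΔT/T_H.
W_min = 117000 × 39.00/331.15 = 13780 kJ.

13800 kJ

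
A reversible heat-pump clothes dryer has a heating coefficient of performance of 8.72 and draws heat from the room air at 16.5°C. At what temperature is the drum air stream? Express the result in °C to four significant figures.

54.02 °C

COP_HP = T_H/(T_H − T_C) rearranges to T_H = COP·T_C/(COP − 1).
With T_C = 289.65 K, T_H = 8.72 × 289.65/7.720 = 327.17 K.
Converting, 327.17 K = 54.02°C.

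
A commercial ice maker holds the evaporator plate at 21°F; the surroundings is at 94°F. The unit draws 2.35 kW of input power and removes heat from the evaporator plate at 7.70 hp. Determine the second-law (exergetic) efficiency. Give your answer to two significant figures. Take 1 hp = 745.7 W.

Converting, Q̇_C = 7.700 hp = 5.742 kW, so COP_actual = Q̇_C/Ẇ = 5.742/2.350 = 2.443.
In absolute terms T_C = 267.04 K and T_H = 307.59 K, so ΔT = 40.56 K.
COP_Carnot = T_C/ΔT = 267.04/40.56 = 6.585.
η_II = COP_actual/COP_Carnot = 2.443/6.585 = 0.3711.

0.37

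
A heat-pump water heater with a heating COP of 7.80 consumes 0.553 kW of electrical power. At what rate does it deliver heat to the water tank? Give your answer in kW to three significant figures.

4.31 kW

Q̇_H = COP_HP × Ẇ = 7.80 × 0.5530 = 4.313 kW.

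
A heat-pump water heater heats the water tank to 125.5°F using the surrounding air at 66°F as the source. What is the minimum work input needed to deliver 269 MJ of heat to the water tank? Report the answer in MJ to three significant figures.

In absolute terms T_C = 292.04 K and T_H = 325.09 K, so ΔT = 33.06 K.
The reversible limit is COP_HP = T_H/ΔT = 9.835, so W_min = Q_H/COP = Q_H·ΔT/T_H.
W_min = 269.0 × 33.06/325.09 = 27.35 MJ.

27.4 MJ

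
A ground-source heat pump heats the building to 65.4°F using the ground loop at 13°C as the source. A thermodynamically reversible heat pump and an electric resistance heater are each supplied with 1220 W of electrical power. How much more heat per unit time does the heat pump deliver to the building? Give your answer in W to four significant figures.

62840 W

In absolute terms T_C = 286.15 K and T_H = 291.71 K, so ΔT = 5.556 K.
COP_Carnot = T_H/ΔT = 291.71/5.556 = 52.51.
The heat pump delivers Q̇_H = COP × Ẇ = 64060 W; the resistance heater delivers Ẇ = 1220 W.
Extra = (COP − 1)·Ẇ = 62840 W.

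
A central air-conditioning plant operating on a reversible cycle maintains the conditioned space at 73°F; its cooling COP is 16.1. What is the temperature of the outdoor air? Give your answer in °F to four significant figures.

COP_R = T_C/(T_H − T_C) gives T_H − T_C = T_C/COP.
With T_C = 295.93 K, T_H = 295.93 × (1 + 1/16.1) = 314.31 K.
Converting, 314.31 K = 106.09°F.

106.1 °F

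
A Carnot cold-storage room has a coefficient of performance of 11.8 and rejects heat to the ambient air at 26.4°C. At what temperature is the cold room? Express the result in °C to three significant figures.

3.00 °C

For a Carnot refrigerator COP_R = T_C/(T_H − T_C), so T_C = COP·T_H/(1 + COP).
With T_H = 299.55 K, T_C = 11.8 × 299.55/12.80 = 276.15 K.
Converting, 276.15 K = 3.00°C.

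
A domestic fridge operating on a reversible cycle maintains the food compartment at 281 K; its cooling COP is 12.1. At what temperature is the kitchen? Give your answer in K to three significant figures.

304 K

COP_R = T_C/(T_H − T_C) gives T_H − T_C = T_C/COP.
With T_C = 281.00 K, T_H = 281.00 × (1 + 1/12.1) = 304.22 K.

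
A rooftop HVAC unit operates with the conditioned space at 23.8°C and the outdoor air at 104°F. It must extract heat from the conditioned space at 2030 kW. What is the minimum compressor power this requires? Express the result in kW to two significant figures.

In absolute terms T_C = 296.95 K and T_H = 313.15 K, so ΔT = 16.20 K.
COP_Carnot = T_C/ΔT = 296.95/16.20 = 18.33.
Ẇ_min = Q̇/COP_Carnot = 2030/18.33 = 110.7 kW.

110 kW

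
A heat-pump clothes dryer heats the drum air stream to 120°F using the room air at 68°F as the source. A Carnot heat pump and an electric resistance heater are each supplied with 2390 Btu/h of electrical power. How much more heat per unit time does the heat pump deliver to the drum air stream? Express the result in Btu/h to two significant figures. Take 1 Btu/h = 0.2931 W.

In absolute terms T_C = 293.15 K and T_H = 322.04 K, so ΔT = 28.89 K.
COP_Carnot = T_H/ΔT = 322.04/28.89 = 11.15.
The heat pump delivers Q̇_H = COP × Ẇ = 26640 Btu/h; the resistance heater delivers Ẇ = 2390 Btu/h.
Extra = (COP − 1)·Ẇ = 24250 Btu/h.

24000 Btu/h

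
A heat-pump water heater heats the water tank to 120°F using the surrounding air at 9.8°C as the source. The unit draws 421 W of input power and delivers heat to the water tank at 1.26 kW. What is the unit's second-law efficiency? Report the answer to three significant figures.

0.363

Converting, Q̇_H = 1.260 kW = 1260 W, so COP_actual = Q̇_H/Ẇ = 1260/421.0 = 2.993.
In absolute terms T_C = 282.95 K and T_H = 322.04 K, so ΔT = 39.09 K.
COP_Carnot = T_H/ΔT = 322.04/39.09 = 8.239.
η_II = COP_actual/COP_Carnot = 2.993/8.239 = 0.3633.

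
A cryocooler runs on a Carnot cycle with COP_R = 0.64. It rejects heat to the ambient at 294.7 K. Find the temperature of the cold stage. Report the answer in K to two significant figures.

For a Carnot refrigerator COP_R = T_C/(T_H − T_C), so T_C = COP·T_H/(1 + COP).
With T_H = 294.70 K, T_C = 0.64 × 294.70/1.640 = 115.00 K.

120 K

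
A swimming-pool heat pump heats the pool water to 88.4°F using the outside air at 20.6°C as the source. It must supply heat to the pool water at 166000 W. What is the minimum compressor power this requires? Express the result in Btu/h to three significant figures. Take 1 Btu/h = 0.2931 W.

20000 Btu/h

In absolute terms T_C = 293.75 K and T_H = 304.48 K, so ΔT = 10.73 K.
COP_Carnot = T_H/ΔT = 304.48/10.73 = 28.37.
Ẇ_min = Q̇/COP_Carnot = 166000/28.37 = 5852 W = 19960 Btu/h.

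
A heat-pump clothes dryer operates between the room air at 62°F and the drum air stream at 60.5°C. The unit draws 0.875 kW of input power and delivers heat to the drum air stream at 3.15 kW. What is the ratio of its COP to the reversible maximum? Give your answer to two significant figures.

0.47

COP_actual = Q̇_H/Ẇ = 3.150/0.8750 = 3.600.
In absolute terms T_C = 289.82 K and T_H = 333.65 K, so ΔT = 43.83 K.
COP_Carnot = T_H/ΔT = 333.65/43.83 = 7.612.
η_II = COP_actual/COP_Carnot = 3.600/7.612 = 0.4730.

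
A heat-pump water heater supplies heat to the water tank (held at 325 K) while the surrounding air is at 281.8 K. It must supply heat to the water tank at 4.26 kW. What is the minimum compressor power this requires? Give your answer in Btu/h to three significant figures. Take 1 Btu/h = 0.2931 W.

1930 Btu/h

The reservoir spacing is ΔT = 325 − 281.8 = 43.20 K.
COP_Carnot = T_H/ΔT = 325.00/43.20 = 7.523.
Ẇ_min = Q̇/COP_Carnot = 4.260/7.523 = 0.5663 kW = 1932 Btu/h.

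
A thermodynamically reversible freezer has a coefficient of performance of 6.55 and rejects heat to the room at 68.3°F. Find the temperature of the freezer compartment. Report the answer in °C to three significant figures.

-18.7 °C

For a Carnot refrigerator COP_R = T_C/(T_H − T_C), so T_C = COP·T_H/(1 + COP).
With T_H = 293.32 K, T_C = 6.55 × 293.32/7.550 = 254.47 K.
Converting, 254.47 K = -18.68°C.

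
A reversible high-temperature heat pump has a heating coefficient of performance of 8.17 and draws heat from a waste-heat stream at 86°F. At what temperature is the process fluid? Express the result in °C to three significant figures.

72.3 °C

COP_HP = T_H/(T_H − T_C) rearranges to T_H = COP·T_C/(COP − 1).
With T_C = 303.15 K, T_H = 8.17 × 303.15/7.170 = 345.43 K.
Converting, 345.43 K = 72.28°C.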